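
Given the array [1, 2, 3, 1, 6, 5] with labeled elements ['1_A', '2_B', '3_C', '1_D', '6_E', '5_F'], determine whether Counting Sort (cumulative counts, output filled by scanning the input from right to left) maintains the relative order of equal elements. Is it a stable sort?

Trace Counting Sort on the labeled array (the key is the number; the letter only tracks identity):
  Counts for values 0..6: [0, 2, 1, 1, 0, 1, 1]
  Cumulative counts: [0, 2, 3, 4, 4, 5, 6]
  Scan right to left: place 5_F at output index 4
  Scan right to left: place 6_E at output index 5
  Scan right to left: place 1_D at output index 1
  Scan right to left: place 3_C at output index 3
  Scan right to left: place 2_B at output index 2
  Scan right to left: place 1_A at output index 0
  Output: [1_A, 1_D, 2_B, 3_C, 5_F, 6_E]
Equal keys:
  value 1: originally 1_A, 1_D; after sorting 1_A, 1_D -> order preserved
All equal keys kept their original relative order. Counting Sort is stable: scanning the input right to left with decreasing cumulative counts places later duplicates at later output positions.
Answer: Stable


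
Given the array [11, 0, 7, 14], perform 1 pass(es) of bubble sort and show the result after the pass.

After pass 1: [0, 7, 11, 14] (2 swaps)
Total swaps: 2


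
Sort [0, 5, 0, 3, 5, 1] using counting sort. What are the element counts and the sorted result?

Count array: [2, 1, 0, 1, 0, 2]
(count[i] = number of elements equal to i)
Cumulative count: [2, 3, 3, 4, 4, 6]
Sorted: [0, 0, 1, 3, 5, 5]


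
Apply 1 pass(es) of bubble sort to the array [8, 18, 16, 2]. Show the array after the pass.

After pass 1: [8, 16, 2, 18] (2 swaps)
Total swaps: 2


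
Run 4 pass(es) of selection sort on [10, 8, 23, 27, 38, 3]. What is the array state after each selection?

Pass 1: Select minimum 3 at index 5, swap -> [3, 8, 23, 27, 38, 10]
Pass 2: Select minimum 8 at index 1, swap -> [3, 8, 23, 27, 38, 10]
Pass 3: Select minimum 10 at index 5, swap -> [3, 8, 10, 27, 38, 23]
Pass 4: Select minimum 23 at index 5, swap -> [3, 8, 10, 23, 38, 27]


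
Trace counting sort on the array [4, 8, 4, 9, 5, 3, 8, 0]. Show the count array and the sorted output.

Count array: [1, 0, 0, 1, 2, 1, 0, 0, 2, 1]
(count[i] = number of elements equal to i)
Cumulative count: [1, 1, 1, 2, 4, 5, 5, 5, 7, 8]
Sorted: [0, 3, 4, 4, 5, 8, 8, 9]


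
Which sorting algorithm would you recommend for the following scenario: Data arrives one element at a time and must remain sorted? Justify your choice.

Best choice: Insertion sort
Reason: Insertion sort naturally handles online/streaming input by inserting each new element into sorted position


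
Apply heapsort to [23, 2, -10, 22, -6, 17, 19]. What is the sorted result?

Build heap: [23, 22, 19, 2, -6, 17, -10]
Extract 23: [22, 2, 19, -10, -6, 17, 23]
Extract 22: [19, 2, 17, -10, -6, 22, 23]
Extract 19: [17, 2, -6, -10, 19, 22, 23]
Extract 17: [2, -10, -6, 17, 19, 22, 23]
Extract 2: [-6, -10, 2, 17, 19, 22, 23]
Extract -6: [-10, -6, 2, 17, 19, 22, 23]


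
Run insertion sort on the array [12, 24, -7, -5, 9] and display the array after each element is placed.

First element 12 is already 'sorted'
Insert 24: shifted 0 elements -> [12, 24, -7, -5, 9]
Insert -7: shifted 2 elements -> [-7, 12, 24, -5, 9]
Insert -5: shifted 2 elements -> [-7, -5, 12, 24, 9]
Insert 9: shifted 2 elements -> [-7, -5, 9, 12, 24]


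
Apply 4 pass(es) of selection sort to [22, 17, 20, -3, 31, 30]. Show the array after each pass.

Pass 1: Select minimum -3 at index 3, swap -> [-3, 17, 20, 22, 31, 30]
Pass 2: Select minimum 17 at index 1, swap -> [-3, 17, 20, 22, 31, 30]
Pass 3: Select minimum 20 at index 2, swap -> [-3, 17, 20, 22, 31, 30]
Pass 4: Select minimum 22 at index 3, swap -> [-3, 17, 20, 22, 31, 30]


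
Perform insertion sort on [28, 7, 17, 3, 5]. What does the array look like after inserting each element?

First element 28 is already 'sorted'
Insert 7: shifted 1 elements -> [7, 28, 17, 3, 5]
Insert 17: shifted 1 elements -> [7, 17, 28, 3, 5]
Insert 3: shifted 3 elements -> [3, 7, 17, 28, 5]
Insert 5: shifted 3 elements -> [3, 5, 7, 17, 28]


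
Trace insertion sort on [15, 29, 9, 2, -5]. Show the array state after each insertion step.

First element 15 is already 'sorted'
Insert 29: shifted 0 elements -> [15, 29, 9, 2, -5]
Insert 9: shifted 2 elements -> [9, 15, 29, 2, -5]
Insert 2: shifted 3 elements -> [2, 9, 15, 29, -5]
Insert -5: shifted 4 elements -> [-5, 2, 9, 15, 29]


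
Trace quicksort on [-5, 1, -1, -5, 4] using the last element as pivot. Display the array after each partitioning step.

Partition 1: pivot=4 at index 4 -> [-5, 1, -1, -5, 4]
Partition 2: pivot=-5 at index 1 -> [-5, -5, -1, 1, 4]
Partition 3: pivot=1 at index 3 -> [-5, -5, -1, 1, 4]


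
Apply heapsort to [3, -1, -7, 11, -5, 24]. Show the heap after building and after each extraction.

Build heap: [24, 11, 3, -1, -5, -7]
Extract 24: [11, -1, 3, -7, -5, 24]
Extract 11: [3, -1, -5, -7, 11, 24]
Extract 3: [-1, -7, -5, 3, 11, 24]
Extract -1: [-5, -7, -1, 3, 11, 24]
Extract -5: [-7, -5, -1, 3, 11, 24]


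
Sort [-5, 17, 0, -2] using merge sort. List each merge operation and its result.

Divide and conquer:
  Merge [-5] + [17] -> [-5, 17]
  Merge [0] + [-2] -> [-2, 0]
  Merge [-5, 17] + [-2, 0] -> [-5, -2, 0, 17]


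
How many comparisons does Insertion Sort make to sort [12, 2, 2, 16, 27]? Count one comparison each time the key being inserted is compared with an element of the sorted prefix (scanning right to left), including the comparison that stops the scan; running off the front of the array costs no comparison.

Insert 2: 12 > 2 (shift), reached front = 1 comparison(s) -> [2, 12, 2, 16, 27]
Insert 2: 12 > 2 (shift), 2 <= 2 (stop) = 2 comparison(s) -> [2, 2, 12, 16, 27]
Insert 16: 12 <= 16 (stop) = 1 comparison(s) -> [2, 2, 12, 16, 27]
Insert 27: 16 <= 27 (stop) = 1 comparison(s) -> [2, 2, 12, 16, 27]
Total comparisons: 1 + 2 + 1 + 1 = 5


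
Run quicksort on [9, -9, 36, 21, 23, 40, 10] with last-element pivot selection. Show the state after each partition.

Partition 1: pivot=10 at index 2 -> [9, -9, 10, 21, 23, 40, 36]
Partition 2: pivot=-9 at index 0 -> [-9, 9, 10, 21, 23, 40, 36]
Partition 3: pivot=36 at index 5 -> [-9, 9, 10, 21, 23, 36, 40]
Partition 4: pivot=23 at index 4 -> [-9, 9, 10, 21, 23, 36, 40]


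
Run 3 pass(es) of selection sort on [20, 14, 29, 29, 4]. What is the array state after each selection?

Pass 1: Select minimum 4 at index 4, swap -> [4, 14, 29, 29, 20]
Pass 2: Select minimum 14 at index 1, swap -> [4, 14, 29, 29, 20]
Pass 3: Select minimum 20 at index 4, swap -> [4, 14, 20, 29, 29]


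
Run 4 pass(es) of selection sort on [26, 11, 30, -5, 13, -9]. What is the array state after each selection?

Pass 1: Select minimum -9 at index 5, swap -> [-9, 11, 30, -5, 13, 26]
Pass 2: Select minimum -5 at index 3, swap -> [-9, -5, 30, 11, 13, 26]
Pass 3: Select minimum 11 at index 3, swap -> [-9, -5, 11, 30, 13, 26]
Pass 4: Select minimum 13 at index 4, swap -> [-9, -5, 11, 13, 30, 26]


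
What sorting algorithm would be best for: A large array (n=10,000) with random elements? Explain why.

Best choice: Quicksort or Mergesort
Reason: Both have O(n log n) average case; quicksort has lower constant factors


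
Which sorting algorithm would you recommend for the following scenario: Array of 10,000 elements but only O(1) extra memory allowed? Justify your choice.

Best choice: Heapsort
Reason: Heapsort rearranges the array in place using O(1) auxiliary space and still guarantees O(n log n) time; quicksort partitions in place but needs Theta(log n) stack space for recursion (O(n) in the worst case), and mergesort requires O(n) auxiliary space


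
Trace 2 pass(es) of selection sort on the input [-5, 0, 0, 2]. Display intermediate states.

Pass 1: Select minimum -5 at index 0, swap -> [-5, 0, 0, 2]
Pass 2: Select minimum 0 at index 1, swap -> [-5, 0, 0, 2]


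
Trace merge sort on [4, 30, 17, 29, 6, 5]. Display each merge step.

Divide and conquer:
  Merge [30] + [17] -> [17, 30]
  Merge [4] + [17, 30] -> [4, 17, 30]
  Merge [6] + [5] -> [5, 6]
  Merge [29] + [5, 6] -> [5, 6, 29]
  Merge [4, 17, 30] + [5, 6, 29] -> [4, 5, 6, 17, 29, 30]


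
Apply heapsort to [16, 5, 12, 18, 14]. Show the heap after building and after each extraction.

Build heap: [18, 16, 12, 5, 14]
Extract 18: [16, 14, 12, 5, 18]
Extract 16: [14, 5, 12, 16, 18]
Extract 14: [12, 5, 14, 16, 18]
Extract 12: [5, 12, 14, 16, 18]


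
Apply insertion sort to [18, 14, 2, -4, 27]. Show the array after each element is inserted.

First element 18 is already 'sorted'
Insert 14: shifted 1 elements -> [14, 18, 2, -4, 27]
Insert 2: shifted 2 elements -> [2, 14, 18, -4, 27]
Insert -4: shifted 3 elements -> [-4, 2, 14, 18, 27]
Insert 27: shifted 0 elements -> [-4, 2, 14, 18, 27]


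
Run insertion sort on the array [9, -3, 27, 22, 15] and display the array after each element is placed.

First element 9 is already 'sorted'
Insert -3: shifted 1 elements -> [-3, 9, 27, 22, 15]
Insert 27: shifted 0 elements -> [-3, 9, 27, 22, 15]
Insert 22: shifted 1 elements -> [-3, 9, 22, 27, 15]
Insert 15: shifted 2 elements -> [-3, 9, 15, 22, 27]


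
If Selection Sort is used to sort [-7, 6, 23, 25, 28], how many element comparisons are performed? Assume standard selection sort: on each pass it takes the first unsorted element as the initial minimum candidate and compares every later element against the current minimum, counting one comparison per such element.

Pass 1: scan indices 1..4 for the minimum = 4 comparison(s); min is -7, place at index 0 -> [-7, 6, 23, 25, 28]
Pass 2: scan indices 2..4 for the minimum = 3 comparison(s); min is 6, place at index 1 -> [-7, 6, 23, 25, 28]
Pass 3: scan indices 3..4 for the minimum = 2 comparison(s); min is 23, place at index 2 -> [-7, 6, 23, 25, 28]
Pass 4: scan indices 4..4 for the minimum = 1 comparison(s); min is 25, place at index 3 -> [-7, 6, 23, 25, 28]
Selection sort always scans the whole unsorted suffix, so the count is (n-1) + (n-2) + ... + 1 = n(n-1)/2 = 5*4/2 = 10 regardless of the input order.
Total comparisons: 4 + 3 + 2 + 1 = 10


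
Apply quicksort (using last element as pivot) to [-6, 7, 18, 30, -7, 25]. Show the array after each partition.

Partition 1: pivot=25 at index 4 -> [-6, 7, 18, -7, 25, 30]
Partition 2: pivot=-7 at index 0 -> [-7, 7, 18, -6, 25, 30]
Partition 3: pivot=-6 at index 1 -> [-7, -6, 18, 7, 25, 30]
Partition 4: pivot=7 at index 2 -> [-7, -6, 7, 18, 25, 30]


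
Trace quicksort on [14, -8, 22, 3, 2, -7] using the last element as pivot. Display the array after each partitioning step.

Partition 1: pivot=-7 at index 1 -> [-8, -7, 22, 3, 2, 14]
Partition 2: pivot=14 at index 4 -> [-8, -7, 3, 2, 14, 22]
Partition 3: pivot=2 at index 2 -> [-8, -7, 2, 3, 14, 22]


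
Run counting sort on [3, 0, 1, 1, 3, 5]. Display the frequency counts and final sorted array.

Count array: [1, 2, 0, 2, 0, 1]
(count[i] = number of elements equal to i)
Cumulative count: [1, 3, 3, 5, 5, 6]
Sorted: [0, 1, 1, 3, 3, 5]


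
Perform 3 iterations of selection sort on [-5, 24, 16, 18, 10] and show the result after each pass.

Pass 1: Select minimum -5 at index 0, swap -> [-5, 24, 16, 18, 10]
Pass 2: Select minimum 10 at index 4, swap -> [-5, 10, 16, 18, 24]
Pass 3: Select minimum 16 at index 2, swap -> [-5, 10, 16, 18, 24]


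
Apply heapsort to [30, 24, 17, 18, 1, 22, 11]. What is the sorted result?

Build heap: [30, 24, 22, 18, 1, 17, 11]
Extract 30: [24, 18, 22, 11, 1, 17, 30]
Extract 24: [22, 18, 17, 11, 1, 24, 30]
Extract 22: [18, 11, 17, 1, 22, 24, 30]
Extract 18: [17, 11, 1, 18, 22, 24, 30]
Extract 17: [11, 1, 17, 18, 22, 24, 30]
Extract 11: [1, 11, 17, 18, 22, 24, 30]


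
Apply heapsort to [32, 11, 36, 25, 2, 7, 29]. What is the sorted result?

Build heap: [36, 25, 32, 11, 2, 7, 29]
Extract 36: [32, 25, 29, 11, 2, 7, 36]
Extract 32: [29, 25, 7, 11, 2, 32, 36]
Extract 29: [25, 11, 7, 2, 29, 32, 36]
Extract 25: [11, 2, 7, 25, 29, 32, 36]
Extract 11: [7, 2, 11, 25, 29, 32, 36]
Extract 7: [2, 7, 11, 25, 29, 32, 36]


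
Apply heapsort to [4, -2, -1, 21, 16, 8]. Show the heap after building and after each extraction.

Build heap: [21, 16, 8, -2, 4, -1]
Extract 21: [16, 4, 8, -2, -1, 21]
Extract 16: [8, 4, -1, -2, 16, 21]
Extract 8: [4, -2, -1, 8, 16, 21]
Extract 4: [-1, -2, 4, 8, 16, 21]
Extract -1: [-2, -1, 4, 8, 16, 21]


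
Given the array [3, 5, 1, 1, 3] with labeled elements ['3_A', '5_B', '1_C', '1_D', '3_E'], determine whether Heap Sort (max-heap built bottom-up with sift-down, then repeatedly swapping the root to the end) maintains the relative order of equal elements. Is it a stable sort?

Trace Heap Sort on the labeled array (the key is the number; the letter only tracks identity):
  Build max-heap: [5_B, 3_A, 1_C, 1_D, 3_E]
  Swap root 5_B to index 4, re-heapify first 4 -> [3_E, 3_A, 1_C, 1_D, 5_B]
  Swap root 3_E to index 3, re-heapify first 3 -> [3_A, 1_D, 1_C, 3_E, 5_B]
  Swap root 3_A to index 2, re-heapify first 2 -> [1_C, 1_D, 3_A, 3_E, 5_B]
  Swap root 1_C to index 1, re-heapify first 1 -> [1_D, 1_C, 3_A, 3_E, 5_B]
Final order: [1_D, 1_C, 3_A, 3_E, 5_B]
Equal keys:
  value 1: originally 1_C, 1_D; after sorting 1_D, 1_C -> order changed
  value 3: originally 3_A, 3_E; after sorting 3_A, 3_E -> order preserved
Equal keys were reordered, so Heap Sort is not stable: heap construction and root-to-end swaps move elements without regard to the original order of equal keys. (One such input is enough; an unstable sort may happen to preserve order on other inputs, but it gives no guarantee.)
Answer: Not stable


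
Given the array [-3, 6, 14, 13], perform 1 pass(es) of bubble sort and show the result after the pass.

After pass 1: [-3, 6, 13, 14] (1 swaps)
Total swaps: 1


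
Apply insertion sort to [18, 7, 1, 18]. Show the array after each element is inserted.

First element 18 is already 'sorted'
Insert 7: shifted 1 elements -> [7, 18, 1, 18]
Insert 1: shifted 2 elements -> [1, 7, 18, 18]
Insert 18: shifted 0 elements -> [1, 7, 18, 18]


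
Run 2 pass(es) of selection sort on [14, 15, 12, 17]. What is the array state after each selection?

Pass 1: Select minimum 12 at index 2, swap -> [12, 15, 14, 17]
Pass 2: Select minimum 14 at index 2, swap -> [12, 14, 15, 17]


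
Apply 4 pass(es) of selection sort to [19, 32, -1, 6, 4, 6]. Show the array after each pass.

Pass 1: Select minimum -1 at index 2, swap -> [-1, 32, 19, 6, 4, 6]
Pass 2: Select minimum 4 at index 4, swap -> [-1, 4, 19, 6, 32, 6]
Pass 3: Select minimum 6 at index 3, swap -> [-1, 4, 6, 19, 32, 6]
Pass 4: Select minimum 6 at index 5, swap -> [-1, 4, 6, 6, 32, 19]


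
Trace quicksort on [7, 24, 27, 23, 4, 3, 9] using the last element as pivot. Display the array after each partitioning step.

Partition 1: pivot=9 at index 3 -> [7, 4, 3, 9, 24, 27, 23]
Partition 2: pivot=3 at index 0 -> [3, 4, 7, 9, 24, 27, 23]
Partition 3: pivot=7 at index 2 -> [3, 4, 7, 9, 24, 27, 23]
Partition 4: pivot=23 at index 4 -> [3, 4, 7, 9, 23, 27, 24]
Partition 5: pivot=24 at index 5 -> [3, 4, 7, 9, 23, 24, 27]


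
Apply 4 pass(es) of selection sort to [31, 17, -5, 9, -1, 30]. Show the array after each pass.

Pass 1: Select minimum -5 at index 2, swap -> [-5, 17, 31, 9, -1, 30]
Pass 2: Select minimum -1 at index 4, swap -> [-5, -1, 31, 9, 17, 30]
Pass 3: Select minimum 9 at index 3, swap -> [-5, -1, 9, 31, 17, 30]
Pass 4: Select minimum 17 at index 4, swap -> [-5, -1, 9, 17, 31, 30]


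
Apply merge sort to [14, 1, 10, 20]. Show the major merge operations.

Divide and conquer:
  Merge [14] + [1] -> [1, 14]
  Merge [10] + [20] -> [10, 20]
  Merge [1, 14] + [10, 20] -> [1, 10, 14, 20]


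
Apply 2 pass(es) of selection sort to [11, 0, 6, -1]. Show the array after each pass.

Pass 1: Select minimum -1 at index 3, swap -> [-1, 0, 6, 11]
Pass 2: Select minimum 0 at index 1, swap -> [-1, 0, 6, 11]


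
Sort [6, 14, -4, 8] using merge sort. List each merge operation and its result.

Divide and conquer:
  Merge [6] + [14] -> [6, 14]
  Merge [-4] + [8] -> [-4, 8]
  Merge [6, 14] + [-4, 8] -> [-4, 6, 8, 14]


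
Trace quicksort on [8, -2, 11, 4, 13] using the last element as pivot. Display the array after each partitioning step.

Partition 1: pivot=13 at index 4 -> [8, -2, 11, 4, 13]
Partition 2: pivot=4 at index 1 -> [-2, 4, 11, 8, 13]
Partition 3: pivot=8 at index 2 -> [-2, 4, 8, 11, 13]


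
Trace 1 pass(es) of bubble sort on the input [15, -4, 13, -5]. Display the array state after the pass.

After pass 1: [-4, 13, -5, 15] (3 swaps)
Total swaps: 3


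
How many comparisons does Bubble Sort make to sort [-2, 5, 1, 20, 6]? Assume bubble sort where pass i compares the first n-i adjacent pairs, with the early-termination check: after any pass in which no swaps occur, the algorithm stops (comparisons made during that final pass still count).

Pass 1: compare adjacent pairs (0,1)..(3,4) = 4 comparison(s), 2 swap(s) -> [-2, 1, 5, 6, 20]
Pass 2: compare adjacent pairs (0,1)..(2,3) = 3 comparison(s), 0 swap(s) -> [-2, 1, 5, 6, 20]
No swaps in this pass, so bubble sort stops here.
Total comparisons: 4 + 3 = 7


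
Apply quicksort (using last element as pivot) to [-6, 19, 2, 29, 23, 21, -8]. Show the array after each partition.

Partition 1: pivot=-8 at index 0 -> [-8, 19, 2, 29, 23, 21, -6]
Partition 2: pivot=-6 at index 1 -> [-8, -6, 2, 29, 23, 21, 19]
Partition 3: pivot=19 at index 3 -> [-8, -6, 2, 19, 23, 21, 29]
Partition 4: pivot=29 at index 6 -> [-8, -6, 2, 19, 23, 21, 29]
Partition 5: pivot=21 at index 4 -> [-8, -6, 2, 19, 21, 23, 29]


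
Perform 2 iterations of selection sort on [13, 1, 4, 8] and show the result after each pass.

Pass 1: Select minimum 1 at index 1, swap -> [1, 13, 4, 8]
Pass 2: Select minimum 4 at index 2, swap -> [1, 4, 13, 8]


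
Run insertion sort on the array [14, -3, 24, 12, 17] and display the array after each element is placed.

First element 14 is already 'sorted'
Insert -3: shifted 1 elements -> [-3, 14, 24, 12, 17]
Insert 24: shifted 0 elements -> [-3, 14, 24, 12, 17]
Insert 12: shifted 2 elements -> [-3, 12, 14, 24, 17]
Insert 17: shifted 1 elements -> [-3, 12, 14, 17, 24]


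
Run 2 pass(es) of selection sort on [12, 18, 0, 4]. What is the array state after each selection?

Pass 1: Select minimum 0 at index 2, swap -> [0, 18, 12, 4]
Pass 2: Select minimum 4 at index 3, swap -> [0, 4, 12, 18]


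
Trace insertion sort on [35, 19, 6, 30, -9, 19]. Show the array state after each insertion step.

First element 35 is already 'sorted'
Insert 19: shifted 1 elements -> [19, 35, 6, 30, -9, 19]
Insert 6: shifted 2 elements -> [6, 19, 35, 30, -9, 19]
Insert 30: shifted 1 elements -> [6, 19, 30, 35, -9, 19]
Insert -9: shifted 4 elements -> [-9, 6, 19, 30, 35, 19]
Insert 19: shifted 2 elements -> [-9, 6, 19, 19, 30, 35]


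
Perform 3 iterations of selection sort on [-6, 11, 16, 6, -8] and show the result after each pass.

Pass 1: Select minimum -8 at index 4, swap -> [-8, 11, 16, 6, -6]
Pass 2: Select minimum -6 at index 4, swap -> [-8, -6, 16, 6, 11]
Pass 3: Select minimum 6 at index 3, swap -> [-8, -6, 6, 16, 11]


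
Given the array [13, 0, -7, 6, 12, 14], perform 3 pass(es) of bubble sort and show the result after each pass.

After pass 1: [0, -7, 6, 12, 13, 14] (4 swaps)
After pass 2: [-7, 0, 6, 12, 13, 14] (1 swaps)
After pass 3: [-7, 0, 6, 12, 13, 14] (0 swaps)
Total swaps: 5


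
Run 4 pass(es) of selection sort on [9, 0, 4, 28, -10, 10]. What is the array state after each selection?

Pass 1: Select minimum -10 at index 4, swap -> [-10, 0, 4, 28, 9, 10]
Pass 2: Select minimum 0 at index 1, swap -> [-10, 0, 4, 28, 9, 10]
Pass 3: Select minimum 4 at index 2, swap -> [-10, 0, 4, 28, 9, 10]
Pass 4: Select minimum 9 at index 4, swap -> [-10, 0, 4, 9, 28, 10]


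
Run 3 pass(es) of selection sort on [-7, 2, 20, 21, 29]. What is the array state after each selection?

Pass 1: Select minimum -7 at index 0, swap -> [-7, 2, 20, 21, 29]
Pass 2: Select minimum 2 at index 1, swap -> [-7, 2, 20, 21, 29]
Pass 3: Select minimum 20 at index 2, swap -> [-7, 2, 20, 21, 29]


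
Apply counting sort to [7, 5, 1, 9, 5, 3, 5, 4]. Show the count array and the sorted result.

Count array: [0, 1, 0, 1, 1, 3, 0, 1, 0, 1]
(count[i] = number of elements equal to i)
Cumulative count: [0, 1, 1, 2, 3, 6, 6, 7, 7, 8]
Sorted: [1, 3, 4, 5, 5, 5, 7, 9]


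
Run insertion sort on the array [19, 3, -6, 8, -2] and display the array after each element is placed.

First element 19 is already 'sorted'
Insert 3: shifted 1 elements -> [3, 19, -6, 8, -2]
Insert -6: shifted 2 elements -> [-6, 3, 19, 8, -2]
Insert 8: shifted 1 elements -> [-6, 3, 8, 19, -2]
Insert -2: shifted 3 elements -> [-6, -2, 3, 8, 19]


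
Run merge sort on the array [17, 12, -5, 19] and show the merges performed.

Divide and conquer:
  Merge [17] + [12] -> [12, 17]
  Merge [-5] + [19] -> [-5, 19]
  Merge [12, 17] + [-5, 19] -> [-5, 12, 17, 19]


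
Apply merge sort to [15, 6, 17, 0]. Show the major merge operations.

Divide and conquer:
  Merge [15] + [6] -> [6, 15]
  Merge [17] + [0] -> [0, 17]
  Merge [6, 15] + [0, 17] -> [0, 6, 15, 17]


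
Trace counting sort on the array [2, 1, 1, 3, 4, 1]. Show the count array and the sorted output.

Count array: [0, 3, 1, 1, 1]
(count[i] = number of elements equal to i)
Cumulative count: [0, 3, 4, 5, 6]
Sorted: [1, 1, 1, 2, 3, 4]


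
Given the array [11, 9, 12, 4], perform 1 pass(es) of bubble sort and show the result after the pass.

After pass 1: [9, 11, 4, 12] (2 swaps)
Total swaps: 2


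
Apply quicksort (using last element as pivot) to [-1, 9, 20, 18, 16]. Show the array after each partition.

Partition 1: pivot=16 at index 2 -> [-1, 9, 16, 18, 20]
Partition 2: pivot=9 at index 1 -> [-1, 9, 16, 18, 20]
Partition 3: pivot=20 at index 4 -> [-1, 9, 16, 18, 20]


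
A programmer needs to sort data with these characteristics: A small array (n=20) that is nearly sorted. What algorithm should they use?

Best choice: Insertion sort
Reason: Insertion sort is O(n) for nearly sorted arrays and has low overhead


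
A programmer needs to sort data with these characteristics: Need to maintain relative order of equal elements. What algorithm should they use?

Best choice: Merge sort or Insertion sort
Reason: Both are stable; quicksort and heapsort are not stable


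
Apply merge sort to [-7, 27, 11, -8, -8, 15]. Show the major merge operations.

Divide and conquer:
  Merge [27] + [11] -> [11, 27]
  Merge [-7] + [11, 27] -> [-7, 11, 27]
  Merge [-8] + [15] -> [-8, 15]
  Merge [-8] + [-8, 15] -> [-8, -8, 15]
  Merge [-7, 11, 27] + [-8, -8, 15] -> [-8, -8, -7, 11, 15, 27]


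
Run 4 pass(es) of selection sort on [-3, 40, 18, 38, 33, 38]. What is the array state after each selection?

Pass 1: Select minimum -3 at index 0, swap -> [-3, 40, 18, 38, 33, 38]
Pass 2: Select minimum 18 at index 2, swap -> [-3, 18, 40, 38, 33, 38]
Pass 3: Select minimum 33 at index 4, swap -> [-3, 18, 33, 38, 40, 38]
Pass 4: Select minimum 38 at index 3, swap -> [-3, 18, 33, 38, 40, 38]


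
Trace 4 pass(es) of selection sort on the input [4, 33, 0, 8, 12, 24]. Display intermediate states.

Pass 1: Select minimum 0 at index 2, swap -> [0, 33, 4, 8, 12, 24]
Pass 2: Select minimum 4 at index 2, swap -> [0, 4, 33, 8, 12, 24]
Pass 3: Select minimum 8 at index 3, swap -> [0, 4, 8, 33, 12, 24]
Pass 4: Select minimum 12 at index 4, swap -> [0, 4, 8, 12, 33, 24]


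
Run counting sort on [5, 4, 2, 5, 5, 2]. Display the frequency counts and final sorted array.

Count array: [0, 0, 2, 0, 1, 3]
(count[i] = number of elements equal to i)
Cumulative count: [0, 0, 2, 2, 3, 6]
Sorted: [2, 2, 4, 5, 5, 5]


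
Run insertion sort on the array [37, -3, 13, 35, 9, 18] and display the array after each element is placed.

First element 37 is already 'sorted'
Insert -3: shifted 1 elements -> [-3, 37, 13, 35, 9, 18]
Insert 13: shifted 1 elements -> [-3, 13, 37, 35, 9, 18]
Insert 35: shifted 1 elements -> [-3, 13, 35, 37, 9, 18]
Insert 9: shifted 3 elements -> [-3, 9, 13, 35, 37, 18]
Insert 18: shifted 2 elements -> [-3, 9, 13, 18, 35, 37]


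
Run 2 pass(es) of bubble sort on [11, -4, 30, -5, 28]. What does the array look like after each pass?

After pass 1: [-4, 11, -5, 28, 30] (3 swaps)
After pass 2: [-4, -5, 11, 28, 30] (1 swaps)
Total swaps: 4


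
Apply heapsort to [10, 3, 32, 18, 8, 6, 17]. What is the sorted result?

Build heap: [32, 18, 17, 3, 8, 6, 10]
Extract 32: [18, 10, 17, 3, 8, 6, 32]
Extract 18: [17, 10, 6, 3, 8, 18, 32]
Extract 17: [10, 8, 6, 3, 17, 18, 32]
Extract 10: [8, 3, 6, 10, 17, 18, 32]
Extract 8: [6, 3, 8, 10, 17, 18, 32]
Extract 6: [3, 6, 8, 10, 17, 18, 32]


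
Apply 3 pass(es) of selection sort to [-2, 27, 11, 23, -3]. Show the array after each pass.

Pass 1: Select minimum -3 at index 4, swap -> [-3, 27, 11, 23, -2]
Pass 2: Select minimum -2 at index 4, swap -> [-3, -2, 11, 23, 27]
Pass 3: Select minimum 11 at index 2, swap -> [-3, -2, 11, 23, 27]


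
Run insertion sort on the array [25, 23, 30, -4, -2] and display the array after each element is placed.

First element 25 is already 'sorted'
Insert 23: shifted 1 elements -> [23, 25, 30, -4, -2]
Insert 30: shifted 0 elements -> [23, 25, 30, -4, -2]
Insert -4: shifted 3 elements -> [-4, 23, 25, 30, -2]
Insert -2: shifted 3 elements -> [-4, -2, 23, 25, 30]


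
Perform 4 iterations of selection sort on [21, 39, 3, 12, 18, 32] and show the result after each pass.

Pass 1: Select minimum 3 at index 2, swap -> [3, 39, 21, 12, 18, 32]
Pass 2: Select minimum 12 at index 3, swap -> [3, 12, 21, 39, 18, 32]
Pass 3: Select minimum 18 at index 4, swap -> [3, 12, 18, 39, 21, 32]
Pass 4: Select minimum 21 at index 4, swap -> [3, 12, 18, 21, 39, 32]


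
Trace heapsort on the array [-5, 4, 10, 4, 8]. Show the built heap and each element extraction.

Build heap: [10, 8, -5, 4, 4]
Extract 10: [8, 4, -5, 4, 10]
Extract 8: [4, 4, -5, 8, 10]
Extract 4: [4, -5, 4, 8, 10]
Extract 4: [-5, 4, 4, 8, 10]


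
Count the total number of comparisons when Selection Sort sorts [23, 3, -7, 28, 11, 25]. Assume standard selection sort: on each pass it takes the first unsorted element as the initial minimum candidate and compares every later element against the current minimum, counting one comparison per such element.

Pass 1: scan indices 1..5 for the minimum = 5 comparison(s); min is -7, place at index 0 -> [-7, 3, 23, 28, 11, 25]
Pass 2: scan indices 2..5 for the minimum = 4 comparison(s); min is 3, place at index 1 -> [-7, 3, 23, 28, 11, 25]
Pass 3: scan indices 3..5 for the minimum = 3 comparison(s); min is 11, place at index 2 -> [-7, 3, 11, 28, 23, 25]
Pass 4: scan indices 4..5 for the minimum = 2 comparison(s); min is 23, place at index 3 -> [-7, 3, 11, 23, 28, 25]
Pass 5: scan indices 5..5 for the minimum = 1 comparison(s); min is 25, place at index 4 -> [-7, 3, 11, 23, 25, 28]
Selection sort always scans the whole unsorted suffix, so the count is (n-1) + (n-2) + ... + 1 = n(n-1)/2 = 6*5/2 = 15 regardless of the input order.
Total comparisons: 5 + 4 + 3 + 2 + 1 = 15


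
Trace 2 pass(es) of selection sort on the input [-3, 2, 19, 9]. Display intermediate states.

Pass 1: Select minimum -3 at index 0, swap -> [-3, 2, 19, 9]
Pass 2: Select minimum 2 at index 1, swap -> [-3, 2, 19, 9]


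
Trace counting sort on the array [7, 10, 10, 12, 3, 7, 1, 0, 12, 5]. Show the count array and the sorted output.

Count array: [1, 1, 0, 1, 0, 1, 0, 2, 0, 0, 2, 0, 2]
(count[i] = number of elements equal to i)
Cumulative count: [1, 2, 2, 3, 3, 4, 4, 6, 6, 6, 8, 8, 10]
Sorted: [0, 1, 3, 5, 7, 7, 10, 10, 12, 12]


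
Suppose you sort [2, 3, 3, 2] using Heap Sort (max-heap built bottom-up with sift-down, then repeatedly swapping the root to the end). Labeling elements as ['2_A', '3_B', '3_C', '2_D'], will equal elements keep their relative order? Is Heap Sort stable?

Trace Heap Sort on the labeled array (the key is the number; the letter only tracks identity):
  Build max-heap: [3_B, 2_A, 3_C, 2_D]
  Swap root 3_B to index 3, re-heapify first 3 -> [3_C, 2_A, 2_D, 3_B]
  Swap root 3_C to index 2, re-heapify first 2 -> [2_D, 2_A, 3_C, 3_B]
  Swap root 2_D to index 1, re-heapify first 1 -> [2_A, 2_D, 3_C, 3_B]
Final order: [2_A, 2_D, 3_C, 3_B]
Equal keys:
  value 2: originally 2_A, 2_D; after sorting 2_A, 2_D -> order preserved
  value 3: originally 3_B, 3_C; after sorting 3_C, 3_B -> order changed
Equal keys were reordered, so Heap Sort is not stable: heap construction and root-to-end swaps move elements without regard to the original order of equal keys. (One such input is enough; an unstable sort may happen to preserve order on other inputs, but it gives no guarantee.)
Answer: Not stable


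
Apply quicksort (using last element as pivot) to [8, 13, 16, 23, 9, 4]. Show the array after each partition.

Partition 1: pivot=4 at index 0 -> [4, 13, 16, 23, 9, 8]
Partition 2: pivot=8 at index 1 -> [4, 8, 16, 23, 9, 13]
Partition 3: pivot=13 at index 3 -> [4, 8, 9, 13, 16, 23]
Partition 4: pivot=23 at index 5 -> [4, 8, 9, 13, 16, 23]


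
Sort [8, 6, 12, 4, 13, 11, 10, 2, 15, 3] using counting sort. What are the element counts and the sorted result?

Count array: [0, 0, 1, 1, 1, 0, 1, 0, 1, 0, 1, 1, 1, 1, 0, 1]
(count[i] = number of elements equal to i)
Cumulative count: [0, 0, 1, 2, 3, 3, 4, 4, 5, 5, 6, 7, 8, 9, 9, 10]
Sorted: [2, 3, 4, 6, 8, 10, 11, 12, 13, 15]


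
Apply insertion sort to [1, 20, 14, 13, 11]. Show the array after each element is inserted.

First element 1 is already 'sorted'
Insert 20: shifted 0 elements -> [1, 20, 14, 13, 11]
Insert 14: shifted 1 elements -> [1, 14, 20, 13, 11]
Insert 13: shifted 2 elements -> [1, 13, 14, 20, 11]
Insert 11: shifted 3 elements -> [1, 11, 13, 14, 20]


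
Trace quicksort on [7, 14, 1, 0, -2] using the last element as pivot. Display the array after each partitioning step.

Partition 1: pivot=-2 at index 0 -> [-2, 14, 1, 0, 7]
Partition 2: pivot=7 at index 3 -> [-2, 1, 0, 7, 14]
Partition 3: pivot=0 at index 1 -> [-2, 0, 1, 7, 14]


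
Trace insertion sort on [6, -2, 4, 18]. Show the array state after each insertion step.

First element 6 is already 'sorted'
Insert -2: shifted 1 elements -> [-2, 6, 4, 18]
Insert 4: shifted 1 elements -> [-2, 4, 6, 18]
Insert 18: shifted 0 elements -> [-2, 4, 6, 18]


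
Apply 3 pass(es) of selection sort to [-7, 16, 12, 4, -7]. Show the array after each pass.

Pass 1: Select minimum -7 at index 0, swap -> [-7, 16, 12, 4, -7]
Pass 2: Select minimum -7 at index 4, swap -> [-7, -7, 12, 4, 16]
Pass 3: Select minimum 4 at index 3, swap -> [-7, -7, 4, 12, 16]


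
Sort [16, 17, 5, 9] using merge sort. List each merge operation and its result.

Divide and conquer:
  Merge [16] + [17] -> [16, 17]
  Merge [5] + [9] -> [5, 9]
  Merge [16, 17] + [5, 9] -> [5, 9, 16, 17]


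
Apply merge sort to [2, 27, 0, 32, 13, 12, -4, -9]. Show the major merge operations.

Divide and conquer:
  Merge [2] + [27] -> [2, 27]
  Merge [0] + [32] -> [0, 32]
  Merge [2, 27] + [0, 32] -> [0, 2, 27, 32]
  Merge [13] + [12] -> [12, 13]
  Merge [-4] + [-9] -> [-9, -4]
  Merge [12, 13] + [-9, -4] -> [-9, -4, 12, 13]
  Merge [0, 2, 27, 32] + [-9, -4, 12, 13] -> [-9, -4, 0, 2, 12, 13, 27, 32]


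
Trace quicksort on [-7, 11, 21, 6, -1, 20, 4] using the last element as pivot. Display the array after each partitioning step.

Partition 1: pivot=4 at index 2 -> [-7, -1, 4, 6, 11, 20, 21]
Partition 2: pivot=-1 at index 1 -> [-7, -1, 4, 6, 11, 20, 21]
Partition 3: pivot=21 at index 6 -> [-7, -1, 4, 6, 11, 20, 21]
Partition 4: pivot=20 at index 5 -> [-7, -1, 4, 6, 11, 20, 21]
Partition 5: pivot=11 at index 4 -> [-7, -1, 4, 6, 11, 20, 21]


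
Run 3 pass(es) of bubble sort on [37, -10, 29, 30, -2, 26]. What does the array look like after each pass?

After pass 1: [-10, 29, 30, -2, 26, 37] (5 swaps)
After pass 2: [-10, 29, -2, 26, 30, 37] (2 swaps)
After pass 3: [-10, -2, 26, 29, 30, 37] (2 swaps)
Total swaps: 9


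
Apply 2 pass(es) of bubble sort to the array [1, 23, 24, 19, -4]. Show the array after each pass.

After pass 1: [1, 23, 19, -4, 24] (2 swaps)
After pass 2: [1, 19, -4, 23, 24] (2 swaps)
Total swaps: 4


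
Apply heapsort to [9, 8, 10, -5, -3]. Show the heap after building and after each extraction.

Build heap: [10, 8, 9, -5, -3]
Extract 10: [9, 8, -3, -5, 10]
Extract 9: [8, -5, -3, 9, 10]
Extract 8: [-3, -5, 8, 9, 10]
Extract -3: [-5, -3, 8, 9, 10]


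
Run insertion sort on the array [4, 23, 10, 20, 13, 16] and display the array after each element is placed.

First element 4 is already 'sorted'
Insert 23: shifted 0 elements -> [4, 23, 10, 20, 13, 16]
Insert 10: shifted 1 elements -> [4, 10, 23, 20, 13, 16]
Insert 20: shifted 1 elements -> [4, 10, 20, 23, 13, 16]
Insert 13: shifted 2 elements -> [4, 10, 13, 20, 23, 16]
Insert 16: shifted 2 elements -> [4, 10, 13, 16, 20, 23]


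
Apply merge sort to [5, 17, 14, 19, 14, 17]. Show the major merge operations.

Divide and conquer:
  Merge [17] + [14] -> [14, 17]
  Merge [5] + [14, 17] -> [5, 14, 17]
  Merge [14] + [17] -> [14, 17]
  Merge [19] + [14, 17] -> [14, 17, 19]
  Merge [5, 14, 17] + [14, 17, 19] -> [5, 14, 14, 17, 17, 19]


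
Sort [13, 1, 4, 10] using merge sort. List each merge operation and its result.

Divide and conquer:
  Merge [13] + [1] -> [1, 13]
  Merge [4] + [10] -> [4, 10]
  Merge [1, 13] + [4, 10] -> [1, 4, 10, 13]


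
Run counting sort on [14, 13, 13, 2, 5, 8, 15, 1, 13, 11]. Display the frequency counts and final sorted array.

Count array: [0, 1, 1, 0, 0, 1, 0, 0, 1, 0, 0, 1, 0, 3, 1, 1]
(count[i] = number of elements equal to i)
Cumulative count: [0, 1, 2, 2, 2, 3, 3, 3, 4, 4, 4, 5, 5, 8, 9, 10]
Sorted: [1, 2, 5, 8, 11, 13, 13, 13, 14, 15]


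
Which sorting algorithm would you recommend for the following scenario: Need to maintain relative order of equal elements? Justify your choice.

Best choice: Merge sort or Insertion sort
Reason: Both are stable; quicksort and heapsort are not stable


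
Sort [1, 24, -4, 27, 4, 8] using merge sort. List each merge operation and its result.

Divide and conquer:
  Merge [24] + [-4] -> [-4, 24]
  Merge [1] + [-4, 24] -> [-4, 1, 24]
  Merge [4] + [8] -> [4, 8]
  Merge [27] + [4, 8] -> [4, 8, 27]
  Merge [-4, 1, 24] + [4, 8, 27] -> [-4, 1, 4, 8, 24, 27]


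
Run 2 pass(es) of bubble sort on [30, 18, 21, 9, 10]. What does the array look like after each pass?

After pass 1: [18, 21, 9, 10, 30] (4 swaps)
After pass 2: [18, 9, 10, 21, 30] (2 swaps)
Total swaps: 6


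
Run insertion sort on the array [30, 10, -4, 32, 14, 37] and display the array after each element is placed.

First element 30 is already 'sorted'
Insert 10: shifted 1 elements -> [10, 30, -4, 32, 14, 37]
Insert -4: shifted 2 elements -> [-4, 10, 30, 32, 14, 37]
Insert 32: shifted 0 elements -> [-4, 10, 30, 32, 14, 37]
Insert 14: shifted 2 elements -> [-4, 10, 14, 30, 32, 37]
Insert 37: shifted 0 elements -> [-4, 10, 14, 30, 32, 37]


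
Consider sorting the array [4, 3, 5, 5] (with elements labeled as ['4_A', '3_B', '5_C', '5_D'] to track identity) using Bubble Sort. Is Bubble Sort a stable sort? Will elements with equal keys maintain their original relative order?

Trace Bubble Sort on the labeled array (the key is the number; the letter only tracks identity):
  After pass 1: [3_B, 4_A, 5_C, 5_D]
  After pass 2: [3_B, 4_A, 5_C, 5_D] (no swaps, done)
Final order: [3_B, 4_A, 5_C, 5_D]
Equal keys:
  value 5: originally 5_C, 5_D; after sorting 5_C, 5_D -> order preserved
All equal keys kept their original relative order. Bubble Sort is stable: it only swaps adjacent elements when the left one is strictly greater, so equal keys never move past each other.
Answer: Stable


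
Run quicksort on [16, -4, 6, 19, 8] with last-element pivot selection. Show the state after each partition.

Partition 1: pivot=8 at index 2 -> [-4, 6, 8, 19, 16]
Partition 2: pivot=6 at index 1 -> [-4, 6, 8, 19, 16]
Partition 3: pivot=16 at index 3 -> [-4, 6, 8, 16, 19]


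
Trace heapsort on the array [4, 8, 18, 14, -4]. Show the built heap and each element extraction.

Build heap: [18, 14, 4, 8, -4]
Extract 18: [14, 8, 4, -4, 18]
Extract 14: [8, -4, 4, 14, 18]
Extract 8: [4, -4, 8, 14, 18]
Extract 4: [-4, 4, 8, 14, 18]


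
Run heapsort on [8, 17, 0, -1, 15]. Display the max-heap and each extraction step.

Build heap: [17, 15, 0, -1, 8]
Extract 17: [15, 8, 0, -1, 17]
Extract 15: [8, -1, 0, 15, 17]
Extract 8: [0, -1, 8, 15, 17]
Extract 0: [-1, 0, 8, 15, 17]


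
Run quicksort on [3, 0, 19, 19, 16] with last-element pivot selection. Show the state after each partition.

Partition 1: pivot=16 at index 2 -> [3, 0, 16, 19, 19]
Partition 2: pivot=0 at index 0 -> [0, 3, 16, 19, 19]
Partition 3: pivot=19 at index 4 -> [0, 3, 16, 19, 19]


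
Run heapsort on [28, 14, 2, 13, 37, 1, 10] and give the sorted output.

Build heap: [37, 28, 10, 13, 14, 1, 2]
Extract 37: [28, 14, 10, 13, 2, 1, 37]
Extract 28: [14, 13, 10, 1, 2, 28, 37]
Extract 14: [13, 2, 10, 1, 14, 28, 37]
Extract 13: [10, 2, 1, 13, 14, 28, 37]
Extract 10: [2, 1, 10, 13, 14, 28, 37]
Extract 2: [1, 2, 10, 13, 14, 28, 37]


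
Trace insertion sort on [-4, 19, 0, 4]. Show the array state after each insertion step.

First element -4 is already 'sorted'
Insert 19: shifted 0 elements -> [-4, 19, 0, 4]
Insert 0: shifted 1 elements -> [-4, 0, 19, 4]
Insert 4: shifted 1 elements -> [-4, 0, 4, 19]


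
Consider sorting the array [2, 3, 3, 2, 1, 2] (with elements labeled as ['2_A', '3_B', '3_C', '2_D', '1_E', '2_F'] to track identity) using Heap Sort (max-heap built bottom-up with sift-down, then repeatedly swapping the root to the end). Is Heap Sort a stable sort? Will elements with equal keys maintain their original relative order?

Trace Heap Sort on the labeled array (the key is the number; the letter only tracks identity):
  Build max-heap: [3_B, 2_A, 3_C, 2_D, 1_E, 2_F]
  Swap root 3_B to index 5, re-heapify first 5 -> [3_C, 2_A, 2_F, 2_D, 1_E, 3_B]
  Swap root 3_C to index 4, re-heapify first 4 -> [2_A, 2_D, 2_F, 1_E, 3_C, 3_B]
  Swap root 2_A to index 3, re-heapify first 3 -> [2_D, 1_E, 2_F, 2_A, 3_C, 3_B]
  Swap root 2_D to index 2, re-heapify first 2 -> [2_F, 1_E, 2_D, 2_A, 3_C, 3_B]
  Swap root 2_F to index 1, re-heapify first 1 -> [1_E, 2_F, 2_D, 2_A, 3_C, 3_B]
Final order: [1_E, 2_F, 2_D, 2_A, 3_C, 3_B]
Equal keys:
  value 2: originally 2_A, 2_D, 2_F; after sorting 2_F, 2_D, 2_A -> order changed
  value 3: originally 3_B, 3_C; after sorting 3_C, 3_B -> order changed
Equal keys were reordered, so Heap Sort is not stable: heap construction and root-to-end swaps move elements without regard to the original order of equal keys. (One such input is enough; an unstable sort may happen to preserve order on other inputs, but it gives no guarantee.)
Answer: Not stable


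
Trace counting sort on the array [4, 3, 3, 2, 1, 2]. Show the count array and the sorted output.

Count array: [0, 1, 2, 2, 1]
(count[i] = number of elements equal to i)
Cumulative count: [0, 1, 3, 5, 6]
Sorted: [1, 2, 2, 3, 3, 4]


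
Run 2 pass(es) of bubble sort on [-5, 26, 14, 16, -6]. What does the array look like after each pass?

After pass 1: [-5, 14, 16, -6, 26] (3 swaps)
After pass 2: [-5, 14, -6, 16, 26] (1 swaps)
Total swaps: 4


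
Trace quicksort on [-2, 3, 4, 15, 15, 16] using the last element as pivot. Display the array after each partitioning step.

Partition 1: pivot=16 at index 5 -> [-2, 3, 4, 15, 15, 16]
Partition 2: pivot=15 at index 4 -> [-2, 3, 4, 15, 15, 16]
Partition 3: pivot=15 at index 3 -> [-2, 3, 4, 15, 15, 16]
Partition 4: pivot=4 at index 2 -> [-2, 3, 4, 15, 15, 16]
Partition 5: pivot=3 at index 1 -> [-2, 3, 4, 15, 15, 16]


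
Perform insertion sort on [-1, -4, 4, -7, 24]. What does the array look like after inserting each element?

First element -1 is already 'sorted'
Insert -4: shifted 1 elements -> [-4, -1, 4, -7, 24]
Insert 4: shifted 0 elements -> [-4, -1, 4, -7, 24]
Insert -7: shifted 3 elements -> [-7, -4, -1, 4, 24]
Insert 24: shifted 0 elements -> [-7, -4, -1, 4, 24]
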